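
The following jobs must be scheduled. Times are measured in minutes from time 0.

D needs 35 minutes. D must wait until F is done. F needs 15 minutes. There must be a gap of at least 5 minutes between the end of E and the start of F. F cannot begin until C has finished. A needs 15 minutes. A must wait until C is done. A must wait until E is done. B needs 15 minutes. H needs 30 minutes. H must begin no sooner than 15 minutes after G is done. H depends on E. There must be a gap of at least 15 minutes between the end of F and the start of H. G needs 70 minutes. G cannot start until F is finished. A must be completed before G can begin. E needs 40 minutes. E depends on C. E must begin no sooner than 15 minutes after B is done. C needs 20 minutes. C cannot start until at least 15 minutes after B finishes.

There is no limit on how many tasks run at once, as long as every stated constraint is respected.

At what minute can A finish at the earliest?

105

Nothing blocks B, so it runs from minute 0 to minute 15.
C waits on B (finishes minute 15, plus 15-minute gap → minute 30), so it starts at minute 30 and finishes at 30 + 20 = minute 50.
E needs all of C (finishes minute 50); B (finishes minute 15, plus 15-minute gap → minute 30). That puts its earliest start at minute 50; it finishes at 50 + 40 = minute 90.
A has to wait for C (finishes minute 50); E (finishes minute 90). The latest of these is minute 90, so A runs minute 90 to 90 + 15 = minute 105.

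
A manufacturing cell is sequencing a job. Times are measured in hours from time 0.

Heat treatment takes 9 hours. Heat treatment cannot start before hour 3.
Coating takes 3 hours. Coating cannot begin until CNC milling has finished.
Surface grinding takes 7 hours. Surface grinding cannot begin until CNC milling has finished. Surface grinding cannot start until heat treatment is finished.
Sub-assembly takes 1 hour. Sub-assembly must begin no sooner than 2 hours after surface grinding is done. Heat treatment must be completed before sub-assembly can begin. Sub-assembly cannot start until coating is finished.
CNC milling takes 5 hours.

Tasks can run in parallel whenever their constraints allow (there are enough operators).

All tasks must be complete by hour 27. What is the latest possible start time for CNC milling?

12

Nothing follows sub-assembly; the deadline of hour 27 is its only limit. It must start by 27 − 1 = hour 26.
Since sub-assembly (must start by hour 26, minus 2-hour gap → hour 24) depends on it, surface grinding must finish by hour 24. Backing off its 7-hour duration gives a latest start of hour 17.
Coating feeds into sub-assembly (must start by hour 26); so coating must finish by hour 26 and therefore start by hour 23.
CNC milling has several dependents: surface grinding (must start by hour 17); coating (must start by hour 23). The earliest of those limits is hour 17, so CNC milling must start by 17 − 5 = hour 12.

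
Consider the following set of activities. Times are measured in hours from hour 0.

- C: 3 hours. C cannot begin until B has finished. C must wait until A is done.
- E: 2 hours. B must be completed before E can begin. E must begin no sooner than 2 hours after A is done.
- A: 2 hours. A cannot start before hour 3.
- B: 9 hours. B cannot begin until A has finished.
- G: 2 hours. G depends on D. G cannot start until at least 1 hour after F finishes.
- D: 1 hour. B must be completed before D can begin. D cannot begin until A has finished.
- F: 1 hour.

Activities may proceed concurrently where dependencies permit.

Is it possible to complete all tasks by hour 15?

No

F can start immediately at hour 0; it finishes at hour 1.
After its own release at hour 3, A can start at hour 3 and finishes at hour 5.
B waits on A (finishes hour 5), so it starts at hour 5 and finishes at 5 + 9 = hour 14.
E cannot start until B (finishes hour 14); A (finishes hour 5, plus 2-hour gap → hour 7). The controlling bound is hour 14, so E finishes at 14 + 2 = hour 16.
D needs all of B (finishes hour 14); A (finishes hour 5). That puts its earliest start at hour 14; it finishes at 14 + 1 = hour 15.
G needs all of D (finishes hour 15); F (finishes hour 1, plus 1-hour gap → hour 2). That puts its earliest start at hour 15; it finishes at 15 + 2 = hour 17.
For C: B (finishes hour 14); A (finishes hour 5). Taking the maximum gives a start of hour 14, and it finishes at 14 + 3 = hour 17.
The earliest everything can be done is hour 17, which is after the deadline of 15, so it is not possible.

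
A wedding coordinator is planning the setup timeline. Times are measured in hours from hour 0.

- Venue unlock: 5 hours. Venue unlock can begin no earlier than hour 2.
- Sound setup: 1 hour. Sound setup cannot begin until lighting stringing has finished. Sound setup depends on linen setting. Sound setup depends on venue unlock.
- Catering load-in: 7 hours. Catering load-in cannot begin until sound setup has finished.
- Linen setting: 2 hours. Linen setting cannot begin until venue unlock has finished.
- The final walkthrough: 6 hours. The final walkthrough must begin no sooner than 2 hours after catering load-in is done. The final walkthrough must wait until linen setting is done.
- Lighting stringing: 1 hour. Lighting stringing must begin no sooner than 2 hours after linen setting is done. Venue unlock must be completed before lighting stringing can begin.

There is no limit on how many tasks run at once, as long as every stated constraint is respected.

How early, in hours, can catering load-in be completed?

Venue unlock waits on its own release at hour 2, so it starts at hour 2 and finishes at 2 + 5 = hour 7.
Linen setting waits on venue unlock (finishes hour 7), so it starts at hour 7 and finishes at 7 + 2 = hour 9.
Lighting stringing needs all of linen setting (finishes hour 9, plus 2-hour gap → hour 11); venue unlock (finishes hour 7). That puts its earliest start at hour 11; it finishes at 11 + 1 = hour 12.
Sound setup cannot start until lighting stringing (finishes hour 12); linen setting (finishes hour 9); venue unlock (finishes hour 7). The controlling bound is hour 12, so sound setup finishes at 12 + 1 = hour 13.
After sound setup (finishes hour 13), catering load-in can start at hour 13 and finishes at hour 20.

20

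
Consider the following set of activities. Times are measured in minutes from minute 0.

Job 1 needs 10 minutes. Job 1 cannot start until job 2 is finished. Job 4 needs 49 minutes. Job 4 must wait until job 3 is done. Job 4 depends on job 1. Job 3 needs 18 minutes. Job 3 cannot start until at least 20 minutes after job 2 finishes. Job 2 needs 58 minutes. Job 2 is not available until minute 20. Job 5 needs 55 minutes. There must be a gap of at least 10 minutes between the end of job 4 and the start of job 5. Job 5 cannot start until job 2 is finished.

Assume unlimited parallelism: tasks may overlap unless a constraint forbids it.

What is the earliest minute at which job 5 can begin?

Job 2 waits on its own release at minute 20, so it starts at minute 20 and finishes at 20 + 58 = minute 78.
Job 3 cannot begin until job 2 (finishes minute 78, plus 20-minute gap → minute 98). It runs from minute 98 to 98 + 18 = minute 116.
Job 1 cannot begin until job 2 (finishes minute 78). It runs from minute 78 to 78 + 10 = minute 88.
Job 4 has to wait for job 3 (finishes minute 116); job 1 (finishes minute 88). The latest of these is minute 116, so job 4 runs minute 116 to 116 + 49 = minute 165.
Job 5 waits on job 4 (finishes minute 165, plus 10-minute gap → minute 175); job 2 (finishes minute 78). The latest of these is minute 175, which is the earliest job 5 can start.

175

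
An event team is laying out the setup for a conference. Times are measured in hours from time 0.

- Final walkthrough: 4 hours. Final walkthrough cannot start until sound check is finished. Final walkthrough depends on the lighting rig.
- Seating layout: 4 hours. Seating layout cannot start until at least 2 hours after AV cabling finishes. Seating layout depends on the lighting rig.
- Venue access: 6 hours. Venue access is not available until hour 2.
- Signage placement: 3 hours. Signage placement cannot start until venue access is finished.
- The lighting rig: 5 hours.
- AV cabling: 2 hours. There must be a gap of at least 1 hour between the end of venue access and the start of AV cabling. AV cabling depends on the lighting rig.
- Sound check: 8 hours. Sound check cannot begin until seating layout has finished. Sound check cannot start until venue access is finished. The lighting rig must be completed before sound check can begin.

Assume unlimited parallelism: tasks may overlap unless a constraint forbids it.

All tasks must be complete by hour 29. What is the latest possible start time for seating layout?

Final walkthrough has no dependents, so it just needs to finish by hour 29. Starting by 29 − 4 = hour 25 achieves that.
Since final walkthrough (must start by hour 25) depends on it, sound check must finish by hour 25. Backing off its 8-hour duration gives a latest start of hour 17.
Seating layout has to be done before sound check (must start by hour 17). That means finishing by hour 17, i.e. starting by 17 − 4 = hour 13.

13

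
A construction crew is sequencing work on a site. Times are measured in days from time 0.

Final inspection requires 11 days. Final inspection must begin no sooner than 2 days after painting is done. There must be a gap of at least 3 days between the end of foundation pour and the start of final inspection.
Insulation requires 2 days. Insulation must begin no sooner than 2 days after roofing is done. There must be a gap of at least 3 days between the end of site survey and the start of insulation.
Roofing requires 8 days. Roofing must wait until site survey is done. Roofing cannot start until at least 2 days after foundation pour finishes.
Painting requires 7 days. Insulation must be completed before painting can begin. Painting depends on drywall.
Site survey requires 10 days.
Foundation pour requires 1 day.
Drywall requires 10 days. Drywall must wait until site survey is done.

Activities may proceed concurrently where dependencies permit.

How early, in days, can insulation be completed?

Foundation pour can start immediately at day 0; it finishes at day 1.
Site survey can start immediately at day 0; it finishes at day 10.
Roofing cannot start until site survey (finishes day 10); foundation pour (finishes day 1, plus 2-day gap → day 3). The controlling bound is day 10, so roofing finishes at 10 + 8 = day 18.
Insulation has to wait for roofing (finishes day 18, plus 2-day gap → day 20); site survey (finishes day 10, plus 3-day gap → day 13). The latest of these is day 20, so insulation runs day 20 to 20 + 2 = day 22.

22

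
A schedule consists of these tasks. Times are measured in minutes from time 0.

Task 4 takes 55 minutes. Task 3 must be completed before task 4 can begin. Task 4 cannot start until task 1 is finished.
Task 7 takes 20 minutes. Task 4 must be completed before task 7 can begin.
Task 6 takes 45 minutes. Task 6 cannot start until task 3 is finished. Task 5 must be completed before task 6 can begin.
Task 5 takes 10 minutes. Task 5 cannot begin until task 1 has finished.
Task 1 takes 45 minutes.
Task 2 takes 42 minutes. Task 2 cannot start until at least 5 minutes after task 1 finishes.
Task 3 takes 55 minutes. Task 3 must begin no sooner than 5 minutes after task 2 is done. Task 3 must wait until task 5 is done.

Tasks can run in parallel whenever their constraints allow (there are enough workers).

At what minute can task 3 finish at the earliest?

152

Task 1 can start immediately at minute 0; it finishes at minute 45.
Task 5 waits on task 1 (finishes minute 45), so it starts at minute 45 and finishes at 45 + 10 = minute 55.
After task 1 (finishes minute 45, plus 5-minute gap → minute 50), task 2 can start at minute 50 and finishes at minute 92.
Task 3 needs all of task 2 (finishes minute 92, plus 5-minute gap → minute 97); task 5 (finishes minute 55). That puts its earliest start at minute 97; it finishes at 97 + 55 = minute 152.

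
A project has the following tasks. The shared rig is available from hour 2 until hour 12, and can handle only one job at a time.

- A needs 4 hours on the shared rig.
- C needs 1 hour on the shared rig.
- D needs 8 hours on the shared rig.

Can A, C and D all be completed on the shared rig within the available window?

The shared rig window is 12 − 2 = 10 hours.
Running back to back, the jobs need 4 + 1 + 8 = 13 hours on the shared rig.
Since 13 > 10, they cannot all fit.

No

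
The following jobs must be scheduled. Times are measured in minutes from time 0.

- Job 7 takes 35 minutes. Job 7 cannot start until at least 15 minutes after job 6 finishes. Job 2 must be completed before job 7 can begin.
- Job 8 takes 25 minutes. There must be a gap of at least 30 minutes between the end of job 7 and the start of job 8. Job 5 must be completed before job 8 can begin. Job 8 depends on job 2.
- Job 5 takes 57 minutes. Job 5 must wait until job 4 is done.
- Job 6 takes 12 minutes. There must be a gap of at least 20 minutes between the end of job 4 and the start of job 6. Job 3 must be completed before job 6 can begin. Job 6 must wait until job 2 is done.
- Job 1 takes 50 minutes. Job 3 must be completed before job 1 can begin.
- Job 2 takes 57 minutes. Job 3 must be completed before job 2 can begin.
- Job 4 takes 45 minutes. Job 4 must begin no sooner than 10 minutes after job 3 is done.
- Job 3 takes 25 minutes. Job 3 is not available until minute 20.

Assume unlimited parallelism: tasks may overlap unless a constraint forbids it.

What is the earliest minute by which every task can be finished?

Job 3 waits on its own release at minute 20, so it starts at minute 20 and finishes at 20 + 25 = minute 45.
Job 4 waits on job 3 (finishes minute 45, plus 10-minute gap → minute 55), so it starts at minute 55 and finishes at 55 + 45 = minute 100.
Job 5 cannot begin until job 4 (finishes minute 100). It runs from minute 100 to 100 + 57 = minute 157.
Job 2 cannot begin until job 3 (finishes minute 45). It runs from minute 45 to 45 + 57 = minute 102.
Job 6 has to wait for job 4 (finishes minute 100, plus 20-minute gap → minute 120); job 3 (finishes minute 45); job 2 (finishes minute 102). The latest of these is minute 120, so job 6 runs minute 120 to 120 + 12 = minute 132.
For job 7: job 6 (finishes minute 132, plus 15-minute gap → minute 147); job 2 (finishes minute 102). Taking the maximum gives a start of minute 147, and it finishes at 147 + 35 = minute 182.
Job 8 cannot start until job 7 (finishes minute 182, plus 30-minute gap → minute 212); job 5 (finishes minute 157); job 2 (finishes minute 102). The controlling bound is minute 212, so job 8 finishes at 212 + 25 = minute 237.
Job 1 waits on job 3 (finishes minute 45), so it starts at minute 45 and finishes at 45 + 50 = minute 95.
All tasks are finished once the last one completes. Finish times: Job 1 at 95, Job 2 at 102, Job 3 at 45, Job 4 at 100, Job 5 at 157, Job 6 at 132, Job 7 at 182, Job 8 at 237. The latest is minute 237.

237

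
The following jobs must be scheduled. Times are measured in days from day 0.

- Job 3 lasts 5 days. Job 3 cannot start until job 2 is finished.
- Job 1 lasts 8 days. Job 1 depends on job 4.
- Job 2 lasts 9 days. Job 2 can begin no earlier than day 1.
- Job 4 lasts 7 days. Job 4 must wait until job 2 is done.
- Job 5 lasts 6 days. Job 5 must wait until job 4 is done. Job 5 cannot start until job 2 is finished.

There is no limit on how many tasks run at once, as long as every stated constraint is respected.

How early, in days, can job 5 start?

17

Job 2 cannot begin until its own release at day 1. It runs from day 1 to 1 + 9 = day 10.
After job 2 (finishes day 10), job 4 can start at day 10 and finishes at day 17.
Job 5 waits on job 4 (finishes day 17); job 2 (finishes day 10). The latest of these is day 17, which is the earliest job 5 can start.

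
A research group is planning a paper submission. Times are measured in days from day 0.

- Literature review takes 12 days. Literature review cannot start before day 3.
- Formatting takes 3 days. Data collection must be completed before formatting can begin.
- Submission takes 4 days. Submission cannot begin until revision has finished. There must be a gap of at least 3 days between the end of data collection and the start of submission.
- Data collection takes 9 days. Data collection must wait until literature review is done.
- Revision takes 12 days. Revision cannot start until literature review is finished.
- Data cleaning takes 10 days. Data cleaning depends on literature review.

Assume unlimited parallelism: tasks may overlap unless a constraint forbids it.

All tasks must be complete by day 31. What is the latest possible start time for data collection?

Formatting must finish by day 31; it takes 3 days, so it must start by 31 − 3 = day 28.
Nothing follows submission; the deadline of day 31 is its only limit. It must start by 31 − 4 = day 27.
Data collection must finish in time for formatting (must start by day 28); submission (must start by day 27, minus 3-day gap → day 24). The tightest is day 24, so data collection must start by 24 − 9 = day 15.

15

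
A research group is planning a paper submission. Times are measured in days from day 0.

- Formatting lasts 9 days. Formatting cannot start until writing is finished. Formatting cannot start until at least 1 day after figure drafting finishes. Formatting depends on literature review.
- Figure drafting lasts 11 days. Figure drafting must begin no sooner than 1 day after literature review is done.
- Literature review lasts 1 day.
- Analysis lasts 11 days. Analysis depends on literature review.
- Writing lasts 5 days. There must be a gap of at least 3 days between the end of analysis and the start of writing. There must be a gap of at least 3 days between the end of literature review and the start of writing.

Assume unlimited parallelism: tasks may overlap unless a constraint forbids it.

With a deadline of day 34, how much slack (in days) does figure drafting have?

11

Literature review can start immediately at day 0; it finishes at day 1.
After literature review (finishes day 1, plus 1-day gap → day 2), figure drafting can start at day 2 and finishes at day 13.

Working backward from the deadline:
Formatting has no dependents, so it just needs to finish by day 34. Starting by 34 − 9 = day 25 achieves that.
Figure drafting must finish before formatting (must start by day 25, minus 1-day gap → day 24). With an 11-day duration, figure drafting must start by 24 − 11 = day 13.
So figure drafting can start as early as day 2 and as late as day 13, giving 13 − 2 = 11 days of slack.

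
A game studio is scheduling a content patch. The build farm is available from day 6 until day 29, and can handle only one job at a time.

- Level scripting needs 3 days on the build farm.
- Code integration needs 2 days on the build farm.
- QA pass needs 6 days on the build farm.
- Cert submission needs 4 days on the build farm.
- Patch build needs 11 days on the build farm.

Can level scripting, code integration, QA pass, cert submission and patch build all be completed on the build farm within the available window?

The build farm window is 29 − 6 = 23 days.
Running back to back, the jobs need 3 + 2 + 6 + 4 + 11 = 26 days on the build farm.
Since 26 > 23, they cannot all fit.

No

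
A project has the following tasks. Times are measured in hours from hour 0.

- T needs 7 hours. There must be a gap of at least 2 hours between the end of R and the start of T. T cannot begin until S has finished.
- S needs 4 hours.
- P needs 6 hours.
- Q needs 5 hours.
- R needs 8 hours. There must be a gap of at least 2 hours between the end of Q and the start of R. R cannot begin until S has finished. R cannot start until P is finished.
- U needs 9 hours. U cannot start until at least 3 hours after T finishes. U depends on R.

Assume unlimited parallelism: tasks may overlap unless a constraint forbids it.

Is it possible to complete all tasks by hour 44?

Yes

S has no prerequisites, so it starts at hour 0 and finishes at hour 4.
Q can start immediately at hour 0; it finishes at hour 5.
P has no prerequisites, so it starts at hour 0 and finishes at hour 6.
R needs all of Q (finishes hour 5, plus 2-hour gap → hour 7); S (finishes hour 4); P (finishes hour 6). That puts its earliest start at hour 7; it finishes at 7 + 8 = hour 15.
T needs all of R (finishes hour 15, plus 2-hour gap → hour 17); S (finishes hour 4). That puts its earliest start at hour 17; it finishes at 17 + 7 = hour 24.
U cannot start until T (finishes hour 24, plus 3-hour gap → hour 27); R (finishes hour 15). The controlling bound is hour 27, so U finishes at 27 + 9 = hour 36.
Every task is finished by hour 36, which is no later than the deadline of 44, so the schedule is feasible.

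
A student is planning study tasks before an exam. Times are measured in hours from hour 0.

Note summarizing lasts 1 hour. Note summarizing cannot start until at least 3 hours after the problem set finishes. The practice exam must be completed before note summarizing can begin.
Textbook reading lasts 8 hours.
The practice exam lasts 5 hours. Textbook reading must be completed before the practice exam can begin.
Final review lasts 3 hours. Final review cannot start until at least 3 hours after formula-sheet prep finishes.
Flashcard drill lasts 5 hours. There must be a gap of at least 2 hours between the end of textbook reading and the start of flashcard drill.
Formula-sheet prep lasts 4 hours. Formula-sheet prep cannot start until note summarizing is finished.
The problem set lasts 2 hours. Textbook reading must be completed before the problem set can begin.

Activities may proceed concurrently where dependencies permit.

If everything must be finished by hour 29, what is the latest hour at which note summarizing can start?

Nothing follows final review; the deadline of hour 29 is its only limit. It must start by 29 − 3 = hour 26.
Since final review (must start by hour 26, minus 3-hour gap → hour 23) depends on it, formula-sheet prep must finish by hour 23. Backing off its 4-hour duration gives a latest start of hour 19.
Note summarizing feeds into formula-sheet prep (must start by hour 19); so note summarizing must finish by hour 19 and therefore start by hour 18.

18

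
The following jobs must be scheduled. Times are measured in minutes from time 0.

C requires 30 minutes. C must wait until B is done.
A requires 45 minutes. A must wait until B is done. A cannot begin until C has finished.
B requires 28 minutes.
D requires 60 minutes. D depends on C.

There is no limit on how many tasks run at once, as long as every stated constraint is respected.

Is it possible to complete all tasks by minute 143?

Yes

B has no prerequisites, so it starts at minute 0 and finishes at minute 28.
C waits on B (finishes minute 28), so it starts at minute 28 and finishes at 28 + 30 = minute 58.
After C (finishes minute 58), D can start at minute 58 and finishes at minute 118.
A cannot start until B (finishes minute 28); C (finishes minute 58). The controlling bound is minute 58, so A finishes at 58 + 45 = minute 103.
Every task is finished by minute 118, which is no later than the deadline of 143, so the schedule is feasible.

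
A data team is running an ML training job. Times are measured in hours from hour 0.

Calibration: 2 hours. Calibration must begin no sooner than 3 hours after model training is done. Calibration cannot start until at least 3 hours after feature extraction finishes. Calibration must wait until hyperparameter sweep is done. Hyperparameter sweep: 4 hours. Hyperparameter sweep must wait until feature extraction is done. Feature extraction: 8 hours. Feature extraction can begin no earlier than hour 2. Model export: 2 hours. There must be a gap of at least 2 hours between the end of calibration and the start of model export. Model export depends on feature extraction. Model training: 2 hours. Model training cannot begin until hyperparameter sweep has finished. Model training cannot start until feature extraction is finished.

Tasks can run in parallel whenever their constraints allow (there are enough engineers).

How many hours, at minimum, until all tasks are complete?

25

Feature extraction cannot begin until its own release at hour 2. It runs from hour 2 to 2 + 8 = hour 10.
Hyperparameter sweep waits on feature extraction (finishes hour 10), so it starts at hour 10 and finishes at 10 + 4 = hour 14.
Model training needs all of hyperparameter sweep (finishes hour 14); feature extraction (finishes hour 10). That puts its earliest start at hour 14; it finishes at 14 + 2 = hour 16.
Calibration cannot start until model training (finishes hour 16, plus 3-hour gap → hour 19); feature extraction (finishes hour 10, plus 3-hour gap → hour 13); hyperparameter sweep (finishes hour 14). The controlling bound is hour 19, so calibration finishes at 19 + 2 = hour 21.
Model export cannot start until calibration (finishes hour 21, plus 2-hour gap → hour 23); feature extraction (finishes hour 10). The controlling bound is hour 23, so model export finishes at 23 + 2 = hour 25.
All tasks are finished once the last one completes. Finish times: Feature extraction at 10, Hyperparameter sweep at 14, Model training at 16, Calibration at 21, Model export at 25. The latest is hour 25.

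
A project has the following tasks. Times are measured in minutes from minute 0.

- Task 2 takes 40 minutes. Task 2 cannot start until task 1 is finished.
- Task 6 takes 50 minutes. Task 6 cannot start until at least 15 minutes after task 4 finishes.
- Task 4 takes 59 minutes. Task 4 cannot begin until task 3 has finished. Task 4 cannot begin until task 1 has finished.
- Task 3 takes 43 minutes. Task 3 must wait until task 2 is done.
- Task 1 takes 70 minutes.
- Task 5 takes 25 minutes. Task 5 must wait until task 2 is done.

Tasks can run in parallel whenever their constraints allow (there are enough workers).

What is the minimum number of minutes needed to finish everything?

277

Nothing blocks task 1, so it runs from minute 0 to minute 70.
After task 1 (finishes minute 70), task 2 can start at minute 70 and finishes at minute 110.
After task 2 (finishes minute 110), task 5 can start at minute 110 and finishes at minute 135.
Task 3 waits on task 2 (finishes minute 110), so it starts at minute 110 and finishes at 110 + 43 = minute 153.
Task 4 needs all of task 3 (finishes minute 153); task 1 (finishes minute 70). That puts its earliest start at minute 153; it finishes at 153 + 59 = minute 212.
Task 6 waits on task 4 (finishes minute 212, plus 15-minute gap → minute 227), so it starts at minute 227 and finishes at 227 + 50 = minute 277.
All tasks are finished once the last one completes. Finish times: Task 1 at 70, Task 2 at 110, Task 3 at 153, Task 4 at 212, Task 5 at 135, Task 6 at 277. The latest is minute 277.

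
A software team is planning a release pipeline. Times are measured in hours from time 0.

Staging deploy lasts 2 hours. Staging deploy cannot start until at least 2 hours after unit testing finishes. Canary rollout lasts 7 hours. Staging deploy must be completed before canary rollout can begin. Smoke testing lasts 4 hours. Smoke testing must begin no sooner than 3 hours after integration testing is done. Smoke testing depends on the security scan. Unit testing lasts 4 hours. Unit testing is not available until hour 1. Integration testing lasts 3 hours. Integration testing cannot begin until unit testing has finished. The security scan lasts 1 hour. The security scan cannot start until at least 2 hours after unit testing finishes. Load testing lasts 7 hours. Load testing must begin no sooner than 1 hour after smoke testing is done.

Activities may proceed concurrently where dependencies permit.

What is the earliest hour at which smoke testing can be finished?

After its own release at hour 1, unit testing can start at hour 1 and finishes at hour 5.
The security scan waits on unit testing (finishes hour 5, plus 2-hour gap → hour 7), so it starts at hour 7 and finishes at 7 + 1 = hour 8.
Integration testing cannot begin until unit testing (finishes hour 5). It runs from hour 5 to 5 + 3 = hour 8.
Smoke testing has to wait for integration testing (finishes hour 8, plus 3-hour gap → hour 11); the security scan (finishes hour 8). The latest of these is hour 11, so smoke testing runs hour 11 to 11 + 4 = hour 15.

15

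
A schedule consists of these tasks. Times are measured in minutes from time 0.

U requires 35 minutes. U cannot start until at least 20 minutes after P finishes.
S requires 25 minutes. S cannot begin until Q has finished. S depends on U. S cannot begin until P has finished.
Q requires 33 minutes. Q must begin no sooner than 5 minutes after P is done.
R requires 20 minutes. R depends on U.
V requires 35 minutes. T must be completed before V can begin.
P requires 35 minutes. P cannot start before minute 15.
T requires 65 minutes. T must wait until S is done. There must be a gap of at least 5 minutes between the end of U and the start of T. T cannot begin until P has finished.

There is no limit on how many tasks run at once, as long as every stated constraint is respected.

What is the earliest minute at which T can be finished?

195

P cannot begin until its own release at minute 15. It runs from minute 15 to 15 + 35 = minute 50.
After P (finishes minute 50, plus 20-minute gap → minute 70), U can start at minute 70 and finishes at minute 105.
Q waits on P (finishes minute 50, plus 5-minute gap → minute 55), so it starts at minute 55 and finishes at 55 + 33 = minute 88.
For S: Q (finishes minute 88); U (finishes minute 105); P (finishes minute 50). Taking the maximum gives a start of minute 105, and it finishes at 105 + 25 = minute 130.
T has to wait for S (finishes minute 130); U (finishes minute 105, plus 5-minute gap → minute 110); P (finishes minute 50). The latest of these is minute 130, so T runs minute 130 to 130 + 65 = minute 195.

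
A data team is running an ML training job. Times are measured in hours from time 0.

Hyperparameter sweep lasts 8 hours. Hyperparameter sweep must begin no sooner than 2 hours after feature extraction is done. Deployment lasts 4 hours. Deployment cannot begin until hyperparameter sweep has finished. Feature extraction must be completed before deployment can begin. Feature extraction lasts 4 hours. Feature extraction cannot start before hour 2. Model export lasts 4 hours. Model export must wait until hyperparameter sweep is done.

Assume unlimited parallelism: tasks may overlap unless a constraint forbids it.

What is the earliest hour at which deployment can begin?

16

Feature extraction cannot begin until its own release at hour 2. It runs from hour 2 to 2 + 4 = hour 6.
After feature extraction (finishes hour 6, plus 2-hour gap → hour 8), hyperparameter sweep can start at hour 8 and finishes at hour 16.
Deployment waits on hyperparameter sweep (finishes hour 16); feature extraction (finishes hour 6). The latest of these is hour 16, which is the earliest deployment can start.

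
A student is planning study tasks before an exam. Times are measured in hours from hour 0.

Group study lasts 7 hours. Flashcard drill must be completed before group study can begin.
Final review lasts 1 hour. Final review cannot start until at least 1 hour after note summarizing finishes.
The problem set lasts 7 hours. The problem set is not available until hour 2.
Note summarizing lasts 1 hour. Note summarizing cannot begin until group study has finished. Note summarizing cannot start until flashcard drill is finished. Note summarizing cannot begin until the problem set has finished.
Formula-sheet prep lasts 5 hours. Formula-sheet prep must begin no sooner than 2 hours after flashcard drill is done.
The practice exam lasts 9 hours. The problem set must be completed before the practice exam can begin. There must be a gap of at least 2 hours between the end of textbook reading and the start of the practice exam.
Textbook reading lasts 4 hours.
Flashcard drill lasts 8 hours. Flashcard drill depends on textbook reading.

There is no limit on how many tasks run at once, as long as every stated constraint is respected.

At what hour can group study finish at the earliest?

Textbook reading has no prerequisites, so it starts at hour 0 and finishes at hour 4.
Flashcard drill cannot begin until textbook reading (finishes hour 4). It runs from hour 4 to 4 + 8 = hour 12.
After flashcard drill (finishes hour 12), group study can start at hour 12 and finishes at hour 19.

19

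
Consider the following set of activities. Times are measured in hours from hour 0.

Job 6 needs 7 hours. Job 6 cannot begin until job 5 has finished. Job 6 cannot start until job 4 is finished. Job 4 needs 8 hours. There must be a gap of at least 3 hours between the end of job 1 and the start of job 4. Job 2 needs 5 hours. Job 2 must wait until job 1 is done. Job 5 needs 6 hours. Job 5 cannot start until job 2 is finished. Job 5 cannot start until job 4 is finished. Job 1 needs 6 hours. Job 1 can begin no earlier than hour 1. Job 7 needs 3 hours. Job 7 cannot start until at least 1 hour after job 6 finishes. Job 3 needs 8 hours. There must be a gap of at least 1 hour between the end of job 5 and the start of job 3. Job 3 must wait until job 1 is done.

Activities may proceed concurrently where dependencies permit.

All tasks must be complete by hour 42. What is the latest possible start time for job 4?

17

Job 3 must finish by hour 42; it takes 8 hours, so it must start by 42 − 8 = hour 34.
Job 7 has no dependents, so it just needs to finish by hour 42. Starting by 42 − 3 = hour 39 achieves that.
Job 6 feeds into job 7 (must start by hour 39, minus 1-hour gap → hour 38); so job 6 must finish by hour 38 and therefore start by hour 31.
Job 5 has several dependents: job 3 (must start by hour 34, minus 1-hour gap → hour 33); job 6 (must start by hour 31). The earliest of those limits is hour 31, so job 5 must start by 31 − 6 = hour 25.
Job 4 has several dependents: job 5 (must start by hour 25); job 6 (must start by hour 31). The earliest of those limits is hour 25, so job 4 must start by 25 − 8 = hour 17.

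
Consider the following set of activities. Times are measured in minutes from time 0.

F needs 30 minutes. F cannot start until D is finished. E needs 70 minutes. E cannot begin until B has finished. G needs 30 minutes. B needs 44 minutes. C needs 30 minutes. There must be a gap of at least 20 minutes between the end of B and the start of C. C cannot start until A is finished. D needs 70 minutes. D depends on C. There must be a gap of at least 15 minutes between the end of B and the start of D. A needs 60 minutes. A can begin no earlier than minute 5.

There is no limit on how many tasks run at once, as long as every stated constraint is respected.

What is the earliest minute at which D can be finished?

165

B can start immediately at minute 0; it finishes at minute 44.
A waits on its own release at minute 5, so it starts at minute 5 and finishes at 5 + 60 = minute 65.
C has to wait for B (finishes minute 44, plus 20-minute gap → minute 64); A (finishes minute 65). The latest of these is minute 65, so C runs minute 65 to 65 + 30 = minute 95.
D needs all of C (finishes minute 95); B (finishes minute 44, plus 15-minute gap → minute 59). That puts its earliest start at minute 95; it finishes at 95 + 70 = minute 165.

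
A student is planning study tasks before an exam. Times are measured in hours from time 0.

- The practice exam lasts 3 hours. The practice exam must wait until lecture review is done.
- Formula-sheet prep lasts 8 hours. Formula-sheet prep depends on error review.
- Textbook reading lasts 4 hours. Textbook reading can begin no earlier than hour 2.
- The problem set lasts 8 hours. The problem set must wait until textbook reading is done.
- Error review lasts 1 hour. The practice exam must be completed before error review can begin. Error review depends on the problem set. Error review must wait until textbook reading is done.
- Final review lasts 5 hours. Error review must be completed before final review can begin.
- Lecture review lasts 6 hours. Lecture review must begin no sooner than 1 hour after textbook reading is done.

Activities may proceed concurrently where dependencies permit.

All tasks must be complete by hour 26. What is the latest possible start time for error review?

Formula-sheet prep must finish by hour 26; it takes 8 hours, so it must start by 26 − 8 = hour 18.
Final review has no dependents, so it just needs to finish by hour 26. Starting by 26 − 5 = hour 21 achieves that.
Error review feeds formula-sheet prep (must start by hour 18); final review (must start by hour 21). Taking the minimum, error review must finish by hour 18 and start by 18 − 1 = hour 17.

17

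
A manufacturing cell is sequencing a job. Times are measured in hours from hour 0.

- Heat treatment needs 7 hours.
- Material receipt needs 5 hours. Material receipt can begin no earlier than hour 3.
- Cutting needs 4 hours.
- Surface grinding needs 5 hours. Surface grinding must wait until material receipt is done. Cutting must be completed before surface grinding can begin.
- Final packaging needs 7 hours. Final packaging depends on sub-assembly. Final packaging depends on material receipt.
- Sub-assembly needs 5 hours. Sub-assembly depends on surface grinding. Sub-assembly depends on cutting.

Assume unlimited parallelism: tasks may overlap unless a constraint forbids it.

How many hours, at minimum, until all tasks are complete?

Heat treatment has no prerequisites, so it starts at hour 0 and finishes at hour 7.
Cutting has no prerequisites, so it starts at hour 0 and finishes at hour 4.
After its own release at hour 3, material receipt can start at hour 3 and finishes at hour 8.
Surface grinding cannot start until material receipt (finishes hour 8); cutting (finishes hour 4). The controlling bound is hour 8, so surface grinding finishes at 8 + 5 = hour 13.
Sub-assembly cannot start until surface grinding (finishes hour 13); cutting (finishes hour 4). The controlling bound is hour 13, so sub-assembly finishes at 13 + 5 = hour 18.
Final packaging has to wait for sub-assembly (finishes hour 18); material receipt (finishes hour 8). The latest of these is hour 18, so final packaging runs hour 18 to 18 + 7 = hour 25.
All tasks are finished once the last one completes. Finish times: Material receipt at 8, Cutting at 4, Heat treatment at 7, Surface grinding at 13, Sub-assembly at 18, Final packaging at 25. The latest is hour 25.

25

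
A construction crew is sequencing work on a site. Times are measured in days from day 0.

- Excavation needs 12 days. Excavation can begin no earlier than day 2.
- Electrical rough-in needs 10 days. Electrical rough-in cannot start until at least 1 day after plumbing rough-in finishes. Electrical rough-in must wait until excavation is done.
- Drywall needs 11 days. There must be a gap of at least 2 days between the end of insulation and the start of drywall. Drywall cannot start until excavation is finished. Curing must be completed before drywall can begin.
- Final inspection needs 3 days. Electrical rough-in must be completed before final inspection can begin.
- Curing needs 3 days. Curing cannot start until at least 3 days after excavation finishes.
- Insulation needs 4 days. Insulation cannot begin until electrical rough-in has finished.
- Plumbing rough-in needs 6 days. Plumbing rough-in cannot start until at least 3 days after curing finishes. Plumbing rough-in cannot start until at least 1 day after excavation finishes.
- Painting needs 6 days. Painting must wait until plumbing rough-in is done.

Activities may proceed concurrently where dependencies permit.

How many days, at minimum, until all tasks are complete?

After its own release at day 2, excavation can start at day 2 and finishes at day 14.
After excavation (finishes day 14, plus 3-day gap → day 17), curing can start at day 17 and finishes at day 20.
For plumbing rough-in: curing (finishes day 20, plus 3-day gap → day 23); excavation (finishes day 14, plus 1-day gap → day 15). Taking the maximum gives a start of day 23, and it finishes at 23 + 6 = day 29.
Painting cannot begin until plumbing rough-in (finishes day 29). It runs from day 29 to 29 + 6 = day 35.
For electrical rough-in: plumbing rough-in (finishes day 29, plus 1-day gap → day 30); excavation (finishes day 14). Taking the maximum gives a start of day 30, and it finishes at 30 + 10 = day 40.
Final inspection cannot begin until electrical rough-in (finishes day 40). It runs from day 40 to 40 + 3 = day 43.
After electrical rough-in (finishes day 40), insulation can start at day 40 and finishes at day 44.
Drywall has to wait for insulation (finishes day 44, plus 2-day gap → day 46); excavation (finishes day 14); curing (finishes day 20). The latest of these is day 46, so drywall runs day 46 to 46 + 11 = day 57.
All tasks are finished once the last one completes. Finish times: Excavation at 14, Curing at 20, Plumbing rough-in at 29, Electrical rough-in at 40, Insulation at 44, Drywall at 57, Painting at 35, Final inspection at 43. The latest is day 57.

57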